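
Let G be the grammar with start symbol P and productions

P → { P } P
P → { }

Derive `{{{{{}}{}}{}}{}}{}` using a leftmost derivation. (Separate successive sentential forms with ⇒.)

P ⇒ {P}P ⇒ {{P}P}P ⇒ {{{P}P}P}P ⇒ {{{{P}P}P}P}P ⇒ {{{{{}}P}P}P}P ⇒ {{{{{}}{}}P}P}P ⇒ {{{{{}}{}}{}}P}P ⇒ {{{{{}}{}}{}}{}}P ⇒ {{{{{}}{}}{}}{}}{}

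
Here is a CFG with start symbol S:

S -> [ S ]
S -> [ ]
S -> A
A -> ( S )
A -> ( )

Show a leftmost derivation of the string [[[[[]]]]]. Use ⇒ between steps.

S⇒[S]⇒[[S]]⇒[[[S]]]⇒[[[[S]]]]⇒[[[[[]]]]]

S ⇒ [S]   [S -> [ S ]]
[S] ⇒ [[S]]   [S -> [ S ]]
[[S]] ⇒ [[[S]]]   [S -> [ S ]]
[[[S]]] ⇒ [[[[S]]]]   [S -> [ S ]]
[[[[S]]]] ⇒ [[[[[]]]]]   [S -> [ ]]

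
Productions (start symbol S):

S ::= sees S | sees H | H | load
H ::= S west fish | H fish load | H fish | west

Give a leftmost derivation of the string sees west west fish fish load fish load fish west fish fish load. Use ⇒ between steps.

S ⇒ H   [S ::= H]
H ⇒ H fish load   [H ::= H fish load]
H fish load ⇒ S west fish fish load   [H ::= S west fish]
S west fish fish load ⇒ H west fish fish load   [S ::= H]
H west fish fish load ⇒ H fish west fish fish load   [H ::= H fish]
H fish west fish fish load ⇒ H fish load fish west fish fish load   [H ::= H fish load]
H fish load fish west fish fish load ⇒ H fish load fish load fish west fish fish load   [H ::= H fish load]
H fish load fish load fish west fish fish load ⇒ S west fish fish load fish load fish west fish fish load   [H ::= S west fish]
S west fish fish load fish load fish west fish fish load ⇒ sees H west fish fish load fish load fish west fish fish load   [S ::= sees H]
sees H west fish fish load fish load fish west fish fish load ⇒ sees west west fish fish load fish load fish west fish fish load   [H ::= west]

S ⇒ H ⇒ H fish load ⇒ S west fish fish load ⇒ H west fish fish load ⇒ H fish west fish fish load ⇒ H fish load fish west fish fish load ⇒ H fish load fish load fish west fish fish load ⇒ S west fish fish load fish load fish west fish fish load ⇒ sees H west fish fish load fish load fish west fish fish load ⇒ sees west west fish fish load fish load fish west fish fish load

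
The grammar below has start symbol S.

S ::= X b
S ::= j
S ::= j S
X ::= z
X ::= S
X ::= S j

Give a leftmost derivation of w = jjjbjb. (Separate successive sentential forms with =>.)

S => Xb   [S ::= X b]
Xb => Sjb   [X ::= S j]
Sjb => jSjb   [S ::= j S]
jSjb => jXbjb   [S ::= X b]
jXbjb => jSbjb   [X ::= S]
jSbjb => jjSbjb   [S ::= j S]
jjSbjb => jjjbjb   [S ::= j]

S => Xb => Sjb => jSjb => jXbjb => jSbjb => jjSbjb => jjjbjb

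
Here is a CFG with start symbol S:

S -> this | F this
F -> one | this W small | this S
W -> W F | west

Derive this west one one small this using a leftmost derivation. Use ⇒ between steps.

S ⇒ F this   [S -> F this]
F this ⇒ this W small this   [F -> this W small]
this W small this ⇒ this W F small this   [W -> W F]
this W F small this ⇒ this W F F small this   [W -> W F]
this W F F small this ⇒ this west F F small this   [W -> west]
this west F F small this ⇒ this west one F small this   [F -> one]
this west one F small this ⇒ this west one one small this   [F -> one]

S ⇒ F this ⇒ this W small this ⇒ this W F small this ⇒ this W F F small this ⇒ this west F F small this ⇒ this west one F small this ⇒ this west one one small this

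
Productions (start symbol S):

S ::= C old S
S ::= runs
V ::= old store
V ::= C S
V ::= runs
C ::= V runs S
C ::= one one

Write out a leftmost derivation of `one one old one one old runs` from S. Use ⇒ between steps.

S ⇒ C old S   [S ::= C old S]
C old S ⇒ one one old S   [C ::= one one]
one one old S ⇒ one one old C old S   [S ::= C old S]
one one old C old S ⇒ one one old one one old S   [C ::= one one]
one one old one one old S ⇒ one one old one one old runs   [S ::= runs]

S ⇒ C old S ⇒ one one old S ⇒ one one old C old S ⇒ one one old one one old S ⇒ one one old one one old runs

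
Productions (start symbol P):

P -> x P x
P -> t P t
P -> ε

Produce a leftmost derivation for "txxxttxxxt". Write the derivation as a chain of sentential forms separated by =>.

P => tPt   [P -> t P t]
tPt => txPxt   [P -> x P x]
txPxt => txxPxxt   [P -> x P x]
txxPxxt => txxxPxxxt   [P -> x P x]
txxxPxxxt => txxxtPtxxxt   [P -> t P t]
txxxtPtxxxt => txxxttxxxt   [P -> ε]

P => tPt => txPxt => txxPxxt => txxxPxxxt => txxxtPtxxxt => txxxttxxxt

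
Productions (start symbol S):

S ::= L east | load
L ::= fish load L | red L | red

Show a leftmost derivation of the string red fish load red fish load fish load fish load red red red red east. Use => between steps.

S => L east   [S ::= L east]
L east => red L east   [L ::= red L]
red L east => red fish load L east   [L ::= fish load L]
red fish load L east => red fish load red L east   [L ::= red L]
red fish load red L east => red fish load red fish load L east   [L ::= fish load L]
red fish load red fish load L east => red fish load red fish load fish load L east   [L ::= fish load L]
red fish load red fish load fish load L east => red fish load red fish load fish load fish load L east   [L ::= fish load L]
red fish load red fish load fish load fish load L east => red fish load red fish load fish load fish load red L east   [L ::= red L]
red fish load red fish load fish load fish load red L east => red fish load red fish load fish load fish load red red L east   [L ::= red L]
red fish load red fish load fish load fish load red red L east => red fish load red fish load fish load fish load red red red L east   [L ::= red L]
red fish load red fish load fish load fish load red red red L east => red fish load red fish load fish load fish load red red red red east   [L ::= red]

S => L east => red L east => red fish load L east => red fish load red L east => red fish load red fish load L east => red fish load red fish load fish load L east => red fish load red fish load fish load fish load L east => red fish load red fish load fish load fish load red L east => red fish load red fish load fish load fish load red red L east => red fish load red fish load fish load fish load red red red L east => red fish load red fish load fish load fish load red red red red east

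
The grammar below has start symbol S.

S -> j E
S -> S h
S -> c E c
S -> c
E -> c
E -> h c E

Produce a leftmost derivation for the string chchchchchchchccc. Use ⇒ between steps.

S⇒cEc⇒chcEc⇒chchcEc⇒chchchcEc⇒chchchchcEc⇒chchchchchcEc⇒chchchchchchcEc⇒chchchchchchchcEc⇒chchchchchchchccc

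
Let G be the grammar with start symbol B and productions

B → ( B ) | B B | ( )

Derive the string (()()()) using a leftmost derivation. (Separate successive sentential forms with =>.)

B => (B)   [B → ( B )]
(B) => (BB)   [B → B B]
(BB) => (BBB)   [B → B B]
(BBB) => (()BB)   [B → ( )]
(()BB) => (()()B)   [B → ( )]
(()()B) => (()()())   [B → ( )]

B => (B) => (BB) => (BBB) => (()BB) => (()()B) => (()()())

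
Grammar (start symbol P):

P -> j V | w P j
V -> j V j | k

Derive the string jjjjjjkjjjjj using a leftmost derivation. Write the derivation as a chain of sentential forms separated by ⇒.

P⇒jV⇒jjVj⇒jjjVjj⇒jjjjVjjj⇒jjjjjVjjjj⇒jjjjjjVjjjjj⇒jjjjjjkjjjjj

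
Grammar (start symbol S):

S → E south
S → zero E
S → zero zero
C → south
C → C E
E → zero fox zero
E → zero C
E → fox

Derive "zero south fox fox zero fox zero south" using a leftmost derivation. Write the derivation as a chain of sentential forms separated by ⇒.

S ⇒ E south ⇒ zero C south ⇒ zero C E south ⇒ zero C E E south ⇒ zero C E E E south ⇒ zero south E E E south ⇒ zero south fox E E south ⇒ zero south fox fox E south ⇒ zero south fox fox zero fox zero south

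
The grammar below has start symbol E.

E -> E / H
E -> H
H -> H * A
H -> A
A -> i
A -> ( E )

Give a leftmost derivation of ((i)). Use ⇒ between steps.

E ⇒ H   [E -> H]
H ⇒ A   [H -> A]
A ⇒ (E)   [A -> ( E )]
(E) ⇒ (H)   [E -> H]
(H) ⇒ (A)   [H -> A]
(A) ⇒ ((E))   [A -> ( E )]
((E)) ⇒ ((H))   [E -> H]
((H)) ⇒ ((A))   [H -> A]
((A)) ⇒ ((i))   [A -> i]

E ⇒ H ⇒ A ⇒ (E) ⇒ (H) ⇒ (A) ⇒ ((E)) ⇒ ((H)) ⇒ ((A)) ⇒ ((i))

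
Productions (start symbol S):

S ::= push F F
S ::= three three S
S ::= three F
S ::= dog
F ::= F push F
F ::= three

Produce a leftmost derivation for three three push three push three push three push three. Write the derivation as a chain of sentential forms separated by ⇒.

S ⇒ three F ⇒ three F push F ⇒ three F push F push F ⇒ three F push F push F push F ⇒ three F push F push F push F push F ⇒ three three push F push F push F push F ⇒ three three push three push F push F push F ⇒ three three push three push three push F push F ⇒ three three push three push three push three push F ⇒ three three push three push three push three push three

S ⇒ three F   [S ::= three F]
three F ⇒ three F push F   [F ::= F push F]
three F push F ⇒ three F push F push F   [F ::= F push F]
three F push F push F ⇒ three F push F push F push F   [F ::= F push F]
three F push F push F push F ⇒ three F push F push F push F push F   [F ::= F push F]
three F push F push F push F push F ⇒ three three push F push F push F push F   [F ::= three]
three three push F push F push F push F ⇒ three three push three push F push F push F   [F ::= three]
three three push three push F push F push F ⇒ three three push three push three push F push F   [F ::= three]
three three push three push three push F push F ⇒ three three push three push three push three push F   [F ::= three]
three three push three push three push three push F ⇒ three three push three push three push three push three   [F ::= three]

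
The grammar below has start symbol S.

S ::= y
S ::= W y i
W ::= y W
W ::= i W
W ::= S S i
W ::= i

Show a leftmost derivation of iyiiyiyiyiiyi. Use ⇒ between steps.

S ⇒ Wyi   [S ::= W y i]
Wyi ⇒ SSiyi   [W ::= S S i]
SSiyi ⇒ WyiSiyi   [S ::= W y i]
WyiSiyi ⇒ iyiSiyi   [W ::= i]
iyiSiyi ⇒ iyiWyiiyi   [S ::= W y i]
iyiWyiiyi ⇒ iyiSSiyiiyi   [W ::= S S i]
iyiSSiyiiyi ⇒ iyiWyiSiyiiyi   [S ::= W y i]
iyiWyiSiyiiyi ⇒ iyiiyiSiyiiyi   [W ::= i]
iyiiyiSiyiiyi ⇒ iyiiyiyiyiiyi   [S ::= y]

S ⇒ Wyi ⇒ SSiyi ⇒ WyiSiyi ⇒ iyiSiyi ⇒ iyiWyiiyi ⇒ iyiSSiyiiyi ⇒ iyiWyiSiyiiyi ⇒ iyiiyiSiyiiyi ⇒ iyiiyiyiyiiyi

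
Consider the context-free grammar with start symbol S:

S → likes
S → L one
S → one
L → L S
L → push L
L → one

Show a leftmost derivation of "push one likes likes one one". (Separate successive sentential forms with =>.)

S => L one => L S one => push L S one => push L S S one => push L S S S one => push one S S S one => push one likes S S one => push one likes likes S one => push one likes likes one one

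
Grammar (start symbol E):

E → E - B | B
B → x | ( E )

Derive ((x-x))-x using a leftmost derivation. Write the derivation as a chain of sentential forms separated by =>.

E => E-B   [E → E - B]
E-B => B-B   [E → B]
B-B => (E)-B   [B → ( E )]
(E)-B => (B)-B   [E → B]
(B)-B => ((E))-B   [B → ( E )]
((E))-B => ((E-B))-B   [E → E - B]
((E-B))-B => ((B-B))-B   [E → B]
((B-B))-B => ((x-B))-B   [B → x]
((x-B))-B => ((x-x))-B   [B → x]
((x-x))-B => ((x-x))-x   [B → x]

E => E-B => B-B => (E)-B => (B)-B => ((E))-B => ((E-B))-B => ((B-B))-B => ((x-B))-B => ((x-x))-B => ((x-x))-x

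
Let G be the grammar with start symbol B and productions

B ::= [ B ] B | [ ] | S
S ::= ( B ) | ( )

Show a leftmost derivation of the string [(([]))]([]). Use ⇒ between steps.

B ⇒ [B]B ⇒ [S]B ⇒ [(B)]B ⇒ [(S)]B ⇒ [((B))]B ⇒ [(([]))]B ⇒ [(([]))]S ⇒ [(([]))](B) ⇒ [(([]))]([])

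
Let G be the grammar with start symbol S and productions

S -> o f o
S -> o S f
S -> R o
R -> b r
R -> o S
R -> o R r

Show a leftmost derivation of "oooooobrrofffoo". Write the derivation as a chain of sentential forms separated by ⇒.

S ⇒ Ro ⇒ oSo ⇒ oRoo ⇒ ooSoo ⇒ oooSfoo ⇒ ooooSffoo ⇒ oooooSfffoo ⇒ oooooRofffoo ⇒ ooooooRrofffoo ⇒ oooooobrrofffoo

S ⇒ Ro   [S -> R o]
Ro ⇒ oSo   [R -> o S]
oSo ⇒ oRoo   [S -> R o]
oRoo ⇒ ooSoo   [R -> o S]
ooSoo ⇒ oooSfoo   [S -> o S f]
oooSfoo ⇒ ooooSffoo   [S -> o S f]
ooooSffoo ⇒ oooooSfffoo   [S -> o S f]
oooooSfffoo ⇒ oooooRofffoo   [S -> R o]
oooooRofffoo ⇒ ooooooRrofffoo   [R -> o R r]
ooooooRrofffoo ⇒ oooooobrrofffoo   [R -> b r]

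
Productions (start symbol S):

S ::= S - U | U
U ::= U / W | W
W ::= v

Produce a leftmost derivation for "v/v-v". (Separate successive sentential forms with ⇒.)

S⇒S-U⇒U-U⇒U/W-U⇒W/W-U⇒v/W-U⇒v/v-U⇒v/v-W⇒v/v-v

S ⇒ S-U   [S ::= S - U]
S-U ⇒ U-U   [S ::= U]
U-U ⇒ U/W-U   [U ::= U / W]
U/W-U ⇒ W/W-U   [U ::= W]
W/W-U ⇒ v/W-U   [W ::= v]
v/W-U ⇒ v/v-U   [W ::= v]
v/v-U ⇒ v/v-W   [U ::= W]
v/v-W ⇒ v/v-v   [W ::= v]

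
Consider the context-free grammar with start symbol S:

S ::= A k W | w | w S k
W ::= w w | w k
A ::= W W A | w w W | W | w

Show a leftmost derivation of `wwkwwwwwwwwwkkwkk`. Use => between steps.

S => wSk => wAkWk => wWWAkWk => wwkWAkWk => wwkwwAkWk => wwkwwWWAkWk => wwkwwwwWAkWk => wwkwwwwwwAkWk => wwkwwwwwwwwWkWk => wwkwwwwwwwwwkkWk => wwkwwwwwwwwwkkwkk

S => wSk   [S ::= w S k]
wSk => wAkWk   [S ::= A k W]
wAkWk => wWWAkWk   [A ::= W W A]
wWWAkWk => wwkWAkWk   [W ::= w k]
wwkWAkWk => wwkwwAkWk   [W ::= w w]
wwkwwAkWk => wwkwwWWAkWk   [A ::= W W A]
wwkwwWWAkWk => wwkwwwwWAkWk   [W ::= w w]
wwkwwwwWAkWk => wwkwwwwwwAkWk   [W ::= w w]
wwkwwwwwwAkWk => wwkwwwwwwwwWkWk   [A ::= w w W]
wwkwwwwwwwwWkWk => wwkwwwwwwwwwkkWk   [W ::= w k]
wwkwwwwwwwwwkkWk => wwkwwwwwwwwwkkwkk   [W ::= w k]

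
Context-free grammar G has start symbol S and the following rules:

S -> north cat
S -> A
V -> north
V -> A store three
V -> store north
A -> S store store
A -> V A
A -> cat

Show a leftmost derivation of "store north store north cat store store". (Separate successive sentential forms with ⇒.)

S ⇒ A ⇒ V A ⇒ store north A ⇒ store north V A ⇒ store north store north A ⇒ store north store north S store store ⇒ store north store north A store store ⇒ store north store north cat store store

S ⇒ A   [S -> A]
A ⇒ V A   [A -> V A]
V A ⇒ store north A   [V -> store north]
store north A ⇒ store north V A   [A -> V A]
store north V A ⇒ store north store north A   [V -> store north]
store north store north A ⇒ store north store north S store store   [A -> S store store]
store north store north S store store ⇒ store north store north A store store   [S -> A]
store north store north A store store ⇒ store north store north cat store store   [A -> cat]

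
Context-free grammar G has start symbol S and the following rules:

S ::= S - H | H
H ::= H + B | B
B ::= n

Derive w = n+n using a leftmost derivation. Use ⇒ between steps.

S ⇒ H ⇒ H+B ⇒ B+B ⇒ n+B ⇒ n+n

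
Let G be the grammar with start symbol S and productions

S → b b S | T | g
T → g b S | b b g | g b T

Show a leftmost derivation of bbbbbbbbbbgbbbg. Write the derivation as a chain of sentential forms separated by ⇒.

S ⇒ bbS ⇒ bbbbS ⇒ bbbbbbS ⇒ bbbbbbbbS ⇒ bbbbbbbbbbS ⇒ bbbbbbbbbbT ⇒ bbbbbbbbbbgbS ⇒ bbbbbbbbbbgbbbS ⇒ bbbbbbbbbbgbbbg

S ⇒ bbS   [S → b b S]
bbS ⇒ bbbbS   [S → b b S]
bbbbS ⇒ bbbbbbS   [S → b b S]
bbbbbbS ⇒ bbbbbbbbS   [S → b b S]
bbbbbbbbS ⇒ bbbbbbbbbbS   [S → b b S]
bbbbbbbbbbS ⇒ bbbbbbbbbbT   [S → T]
bbbbbbbbbbT ⇒ bbbbbbbbbbgbS   [T → g b S]
bbbbbbbbbbgbS ⇒ bbbbbbbbbbgbbbS   [S → b b S]
bbbbbbbbbbgbbbS ⇒ bbbbbbbbbbgbbbg   [S → g]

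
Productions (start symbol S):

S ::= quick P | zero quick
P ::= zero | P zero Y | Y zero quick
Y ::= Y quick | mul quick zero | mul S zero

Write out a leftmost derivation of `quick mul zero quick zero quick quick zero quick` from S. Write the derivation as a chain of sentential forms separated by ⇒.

S ⇒ quick P ⇒ quick Y zero quick ⇒ quick Y quick zero quick ⇒ quick Y quick quick zero quick ⇒ quick mul S zero quick quick zero quick ⇒ quick mul zero quick zero quick quick zero quick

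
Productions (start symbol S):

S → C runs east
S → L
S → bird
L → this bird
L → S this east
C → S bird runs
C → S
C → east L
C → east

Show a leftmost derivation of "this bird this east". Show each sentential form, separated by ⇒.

S ⇒ L   [S → L]
L ⇒ S this east   [L → S this east]
S this east ⇒ L this east   [S → L]
L this east ⇒ this bird this east   [L → this bird]

S ⇒ L ⇒ S this east ⇒ L this east ⇒ this bird this east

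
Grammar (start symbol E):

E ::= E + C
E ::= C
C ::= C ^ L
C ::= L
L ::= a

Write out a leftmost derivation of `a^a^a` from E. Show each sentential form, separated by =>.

E => C => C^L => C^L^L => L^L^L => a^L^L => a^a^L => a^a^a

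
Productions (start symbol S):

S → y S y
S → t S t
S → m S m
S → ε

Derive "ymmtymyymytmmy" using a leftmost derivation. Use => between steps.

S => ySy => ymSmy => ymmSmmy => ymmtStmmy => ymmtySytmmy => ymmtymSmytmmy => ymmtymySymytmmy => ymmtymyymytmmy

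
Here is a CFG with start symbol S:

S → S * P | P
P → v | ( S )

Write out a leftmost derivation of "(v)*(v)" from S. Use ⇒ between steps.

S⇒S*P⇒P*P⇒(S)*P⇒(P)*P⇒(v)*P⇒(v)*(S)⇒(v)*(P)⇒(v)*(v)

S ⇒ S*P   [S → S * P]
S*P ⇒ P*P   [S → P]
P*P ⇒ (S)*P   [P → ( S )]
(S)*P ⇒ (P)*P   [S → P]
(P)*P ⇒ (v)*P   [P → v]
(v)*P ⇒ (v)*(S)   [P → ( S )]
(v)*(S) ⇒ (v)*(P)   [S → P]
(v)*(P) ⇒ (v)*(v)   [P → v]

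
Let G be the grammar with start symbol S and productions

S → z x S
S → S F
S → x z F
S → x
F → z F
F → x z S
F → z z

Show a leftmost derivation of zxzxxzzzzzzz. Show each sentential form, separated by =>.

S => SF => zxSF => zxzxSF => zxzxSFF => zxzxxzFFF => zxzxxzzzFF => zxzxxzzzzzF => zxzxxzzzzzzz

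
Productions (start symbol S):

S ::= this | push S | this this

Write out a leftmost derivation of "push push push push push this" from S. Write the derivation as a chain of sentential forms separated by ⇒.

S ⇒ push S ⇒ push push S ⇒ push push push S ⇒ push push push push S ⇒ push push push push push S ⇒ push push push push push this

S ⇒ push S   [S ::= push S]
push S ⇒ push push S   [S ::= push S]
push push S ⇒ push push push S   [S ::= push S]
push push push S ⇒ push push push push S   [S ::= push S]
push push push push S ⇒ push push push push push S   [S ::= push S]
push push push push push S ⇒ push push push push push this   [S ::= this]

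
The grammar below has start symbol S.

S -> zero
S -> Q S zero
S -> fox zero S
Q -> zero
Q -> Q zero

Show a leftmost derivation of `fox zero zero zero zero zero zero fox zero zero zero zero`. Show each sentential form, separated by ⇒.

S ⇒ fox zero S ⇒ fox zero Q S zero ⇒ fox zero Q zero S zero ⇒ fox zero Q zero zero S zero ⇒ fox zero zero zero zero S zero ⇒ fox zero zero zero zero Q S zero zero ⇒ fox zero zero zero zero Q zero S zero zero ⇒ fox zero zero zero zero zero zero S zero zero ⇒ fox zero zero zero zero zero zero fox zero S zero zero ⇒ fox zero zero zero zero zero zero fox zero zero zero zero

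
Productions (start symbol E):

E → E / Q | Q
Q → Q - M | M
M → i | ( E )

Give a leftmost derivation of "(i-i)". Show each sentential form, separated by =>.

E=>Q=>M=>(E)=>(Q)=>(Q-M)=>(M-M)=>(i-M)=>(i-i)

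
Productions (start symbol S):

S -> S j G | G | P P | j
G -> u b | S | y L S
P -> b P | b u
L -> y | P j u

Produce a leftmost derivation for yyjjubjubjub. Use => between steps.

S=>SjG=>GjG=>yLSjG=>yySjG=>yySjGjG=>yySjGjGjG=>yyjjGjGjG=>yyjjubjGjG=>yyjjubjubjG=>yyjjubjubjub

S => SjG   [S -> S j G]
SjG => GjG   [S -> G]
GjG => yLSjG   [G -> y L S]
yLSjG => yySjG   [L -> y]
yySjG => yySjGjG   [S -> S j G]
yySjGjG => yySjGjGjG   [S -> S j G]
yySjGjGjG => yyjjGjGjG   [S -> j]
yyjjGjGjG => yyjjubjGjG   [G -> u b]
yyjjubjGjG => yyjjubjubjG   [G -> u b]
yyjjubjubjG => yyjjubjubjub   [G -> u b]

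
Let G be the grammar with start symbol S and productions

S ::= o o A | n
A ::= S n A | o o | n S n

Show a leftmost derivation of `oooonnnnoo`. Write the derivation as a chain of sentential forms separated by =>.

S => ooA => ooSnA => ooooAnA => oooonSnnA => oooonnnnA => oooonnnnoo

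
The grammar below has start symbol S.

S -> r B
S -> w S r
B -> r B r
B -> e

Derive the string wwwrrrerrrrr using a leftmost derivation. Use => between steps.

S=>wSr=>wwSrr=>wwwSrrr=>wwwrBrrr=>wwwrrBrrrr=>wwwrrrBrrrrr=>wwwrrrerrrrr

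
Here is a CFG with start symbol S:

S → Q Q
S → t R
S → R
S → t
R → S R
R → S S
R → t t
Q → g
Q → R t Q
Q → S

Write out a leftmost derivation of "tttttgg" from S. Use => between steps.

S => QQ => SQ => tQ => tS => tQQ => tRtQQ => tSStQQ => tRStQQ => tttStQQ => tttttQQ => tttttgQ => tttttgg

S => QQ   [S → Q Q]
QQ => SQ   [Q → S]
SQ => tQ   [S → t]
tQ => tS   [Q → S]
tS => tQQ   [S → Q Q]
tQQ => tRtQQ   [Q → R t Q]
tRtQQ => tSStQQ   [R → S S]
tSStQQ => tRStQQ   [S → R]
tRStQQ => tttStQQ   [R → t t]
tttStQQ => tttttQQ   [S → t]
tttttQQ => tttttgQ   [Q → g]
tttttgQ => tttttgg   [Q → g]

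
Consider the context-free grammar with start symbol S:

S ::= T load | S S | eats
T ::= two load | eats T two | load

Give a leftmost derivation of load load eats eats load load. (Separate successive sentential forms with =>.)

S => S S => T load S => load load S => load load S S => load load eats S => load load eats S S => load load eats eats S => load load eats eats T load => load load eats eats load load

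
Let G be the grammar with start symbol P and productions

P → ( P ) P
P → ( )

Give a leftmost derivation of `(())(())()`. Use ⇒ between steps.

P ⇒ (P)P   [P → ( P ) P]
(P)P ⇒ (())P   [P → ( )]
(())P ⇒ (())(P)P   [P → ( P ) P]
(())(P)P ⇒ (())(())P   [P → ( )]
(())(())P ⇒ (())(())()   [P → ( )]

P⇒(P)P⇒(())P⇒(())(P)P⇒(())(())P⇒(())(())()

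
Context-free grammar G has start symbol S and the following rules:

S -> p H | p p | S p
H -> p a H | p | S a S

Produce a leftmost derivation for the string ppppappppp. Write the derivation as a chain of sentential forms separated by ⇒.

S⇒pH⇒pSaS⇒pSpaS⇒ppppaS⇒ppppaSp⇒ppppaSpp⇒ppppaSppp⇒ppppappppp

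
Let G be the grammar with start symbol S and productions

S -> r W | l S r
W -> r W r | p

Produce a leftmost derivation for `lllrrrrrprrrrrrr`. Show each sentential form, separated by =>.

S => lSr => llSrr => lllSrrr => lllrWrrr => lllrrWrrrr => lllrrrWrrrrr => lllrrrrWrrrrrr => lllrrrrrWrrrrrrr => lllrrrrrprrrrrrr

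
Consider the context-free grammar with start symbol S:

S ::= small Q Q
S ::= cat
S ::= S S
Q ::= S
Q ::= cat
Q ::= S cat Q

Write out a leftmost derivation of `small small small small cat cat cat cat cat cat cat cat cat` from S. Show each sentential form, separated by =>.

S => small Q Q => small S cat Q Q => small small Q Q cat Q Q => small small S cat Q Q cat Q Q => small small small Q Q cat Q Q cat Q Q => small small small S Q cat Q Q cat Q Q => small small small small Q Q Q cat Q Q cat Q Q => small small small small cat Q Q cat Q Q cat Q Q => small small small small cat cat Q cat Q Q cat Q Q => small small small small cat cat cat cat Q Q cat Q Q => small small small small cat cat cat cat cat Q cat Q Q => small small small small cat cat cat cat cat cat cat Q Q => small small small small cat cat cat cat cat cat cat cat Q => small small small small cat cat cat cat cat cat cat cat cat

S => small Q Q   [S ::= small Q Q]
small Q Q => small S cat Q Q   [Q ::= S cat Q]
small S cat Q Q => small small Q Q cat Q Q   [S ::= small Q Q]
small small Q Q cat Q Q => small small S cat Q Q cat Q Q   [Q ::= S cat Q]
small small S cat Q Q cat Q Q => small small small Q Q cat Q Q cat Q Q   [S ::= small Q Q]
small small small Q Q cat Q Q cat Q Q => small small small S Q cat Q Q cat Q Q   [Q ::= S]
small small small S Q cat Q Q cat Q Q => small small small small Q Q Q cat Q Q cat Q Q   [S ::= small Q Q]
small small small small Q Q Q cat Q Q cat Q Q => small small small small cat Q Q cat Q Q cat Q Q   [Q ::= cat]
small small small small cat Q Q cat Q Q cat Q Q => small small small small cat cat Q cat Q Q cat Q Q   [Q ::= cat]
small small small small cat cat Q cat Q Q cat Q Q => small small small small cat cat cat cat Q Q cat Q Q   [Q ::= cat]
small small small small cat cat cat cat Q Q cat Q Q => small small small small cat cat cat cat cat Q cat Q Q   [Q ::= cat]
small small small small cat cat cat cat cat Q cat Q Q => small small small small cat cat cat cat cat cat cat Q Q   [Q ::= cat]
small small small small cat cat cat cat cat cat cat Q Q => small small small small cat cat cat cat cat cat cat cat Q   [Q ::= cat]
small small small small cat cat cat cat cat cat cat cat Q => small small small small cat cat cat cat cat cat cat cat cat   [Q ::= cat]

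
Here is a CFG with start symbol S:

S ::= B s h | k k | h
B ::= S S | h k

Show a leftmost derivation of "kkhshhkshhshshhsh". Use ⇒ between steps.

S ⇒ Bsh ⇒ SSsh ⇒ BshSsh ⇒ SSshSsh ⇒ BshSshSsh ⇒ SSshSshSsh ⇒ kkSshSshSsh ⇒ kkhshSshSsh ⇒ kkhshBshshSsh ⇒ kkhshSSshshSsh ⇒ kkhshBshSshshSsh ⇒ kkhshhkshSshshSsh ⇒ kkhshhkshhshshSsh ⇒ kkhshhkshhshshhsh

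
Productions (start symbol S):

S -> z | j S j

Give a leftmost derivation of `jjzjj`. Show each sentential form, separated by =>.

S => jSj   [S -> j S j]
jSj => jjSjj   [S -> j S j]
jjSjj => jjzjj   [S -> z]

S=>jSj=>jjSjj=>jjzjj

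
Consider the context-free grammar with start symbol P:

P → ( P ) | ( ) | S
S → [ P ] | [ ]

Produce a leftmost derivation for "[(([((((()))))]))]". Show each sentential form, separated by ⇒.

P ⇒ S   [P → S]
S ⇒ [P]   [S → [ P ]]
[P] ⇒ [(P)]   [P → ( P )]
[(P)] ⇒ [((P))]   [P → ( P )]
[((P))] ⇒ [((S))]   [P → S]
[((S))] ⇒ [(([P]))]   [S → [ P ]]
[(([P]))] ⇒ [(([(P)]))]   [P → ( P )]
[(([(P)]))] ⇒ [(([((P))]))]   [P → ( P )]
[(([((P))]))] ⇒ [(([(((P)))]))]   [P → ( P )]
[(([(((P)))]))] ⇒ [(([((((P))))]))]   [P → ( P )]
[(([((((P))))]))] ⇒ [(([((((()))))]))]   [P → ( )]

P ⇒ S ⇒ [P] ⇒ [(P)] ⇒ [((P))] ⇒ [((S))] ⇒ [(([P]))] ⇒ [(([(P)]))] ⇒ [(([((P))]))] ⇒ [(([(((P)))]))] ⇒ [(([((((P))))]))] ⇒ [(([((((()))))]))]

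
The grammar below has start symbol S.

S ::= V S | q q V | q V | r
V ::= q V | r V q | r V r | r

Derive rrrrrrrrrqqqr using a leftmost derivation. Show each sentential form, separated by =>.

S => VS => rVrS => rrVrrS => rrrrrS => rrrrrVS => rrrrrrVqS => rrrrrrrVrqS => rrrrrrrrrqS => rrrrrrrrrqqqV => rrrrrrrrrqqqr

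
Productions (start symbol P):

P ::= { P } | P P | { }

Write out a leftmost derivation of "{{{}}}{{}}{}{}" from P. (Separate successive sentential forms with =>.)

P=>PP=>PPP=>{P}PP=>{{P}}PP=>{{{}}}PP=>{{{}}}PPP=>{{{}}}{P}PP=>{{{}}}{{}}PP=>{{{}}}{{}}{}P=>{{{}}}{{}}{}{}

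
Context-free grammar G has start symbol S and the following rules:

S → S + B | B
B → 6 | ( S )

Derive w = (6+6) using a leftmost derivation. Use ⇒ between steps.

S ⇒ B   [S → B]
B ⇒ (S)   [B → ( S )]
(S) ⇒ (S+B)   [S → S + B]
(S+B) ⇒ (B+B)   [S → B]
(B+B) ⇒ (6+B)   [B → 6]
(6+B) ⇒ (6+6)   [B → 6]

S ⇒ B ⇒ (S) ⇒ (S+B) ⇒ (B+B) ⇒ (6+B) ⇒ (6+6)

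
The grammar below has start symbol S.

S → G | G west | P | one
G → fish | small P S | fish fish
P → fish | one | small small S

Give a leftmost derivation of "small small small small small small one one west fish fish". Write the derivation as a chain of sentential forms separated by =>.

S => G   [S → G]
G => small P S   [G → small P S]
small P S => small small small S S   [P → small small S]
small small small S S => small small small G west S   [S → G west]
small small small G west S => small small small small P S west S   [G → small P S]
small small small small P S west S => small small small small small small S S west S   [P → small small S]
small small small small small small S S west S => small small small small small small P S west S   [S → P]
small small small small small small P S west S => small small small small small small one S west S   [P → one]
small small small small small small one S west S => small small small small small small one one west S   [S → one]
small small small small small small one one west S => small small small small small small one one west G   [S → G]
small small small small small small one one west G => small small small small small small one one west fish fish   [G → fish fish]

S => G => small P S => small small small S S => small small small G west S => small small small small P S west S => small small small small small small S S west S => small small small small small small P S west S => small small small small small small one S west S => small small small small small small one one west S => small small small small small small one one west G => small small small small small small one one west fish fish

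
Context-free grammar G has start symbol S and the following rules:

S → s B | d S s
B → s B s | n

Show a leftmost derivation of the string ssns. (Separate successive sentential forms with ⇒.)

S⇒sB⇒ssBs⇒ssns

S ⇒ sB   [S → s B]
sB ⇒ ssBs   [B → s B s]
ssBs ⇒ ssns   [B → n]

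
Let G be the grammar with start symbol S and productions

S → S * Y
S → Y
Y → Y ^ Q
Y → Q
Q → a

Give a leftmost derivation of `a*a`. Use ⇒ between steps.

S⇒S*Y⇒Y*Y⇒Q*Y⇒a*Y⇒a*Q⇒a*a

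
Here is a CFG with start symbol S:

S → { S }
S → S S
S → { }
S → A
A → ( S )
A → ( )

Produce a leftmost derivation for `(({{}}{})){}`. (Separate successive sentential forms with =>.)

S => SS   [S → S S]
SS => AS   [S → A]
AS => (S)S   [A → ( S )]
(S)S => (A)S   [S → A]
(A)S => ((S))S   [A → ( S )]
((S))S => ((SS))S   [S → S S]
((SS))S => (({S}S))S   [S → { S }]
(({S}S))S => (({{}}S))S   [S → { }]
(({{}}S))S => (({{}}{}))S   [S → { }]
(({{}}{}))S => (({{}}{})){}   [S → { }]

S => SS => AS => (S)S => (A)S => ((S))S => ((SS))S => (({S}S))S => (({{}}S))S => (({{}}{}))S => (({{}}{})){}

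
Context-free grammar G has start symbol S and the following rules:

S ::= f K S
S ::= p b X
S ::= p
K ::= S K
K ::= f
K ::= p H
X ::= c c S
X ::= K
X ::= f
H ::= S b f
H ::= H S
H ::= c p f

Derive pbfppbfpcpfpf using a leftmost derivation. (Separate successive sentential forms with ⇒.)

S ⇒ pbX ⇒ pbK ⇒ pbSK ⇒ pbfKSK ⇒ pbfSKSK ⇒ pbfpKSK ⇒ pbfpSKSK ⇒ pbfppbXKSK ⇒ pbfppbfKSK ⇒ pbfppbfpHSK ⇒ pbfppbfpcpfSK ⇒ pbfppbfpcpfpK ⇒ pbfppbfpcpfpf

S ⇒ pbX   [S ::= p b X]
pbX ⇒ pbK   [X ::= K]
pbK ⇒ pbSK   [K ::= S K]
pbSK ⇒ pbfKSK   [S ::= f K S]
pbfKSK ⇒ pbfSKSK   [K ::= S K]
pbfSKSK ⇒ pbfpKSK   [S ::= p]
pbfpKSK ⇒ pbfpSKSK   [K ::= S K]
pbfpSKSK ⇒ pbfppbXKSK   [S ::= p b X]
pbfppbXKSK ⇒ pbfppbfKSK   [X ::= f]
pbfppbfKSK ⇒ pbfppbfpHSK   [K ::= p H]
pbfppbfpHSK ⇒ pbfppbfpcpfSK   [H ::= c p f]
pbfppbfpcpfSK ⇒ pbfppbfpcpfpK   [S ::= p]
pbfppbfpcpfpK ⇒ pbfppbfpcpfpf   [K ::= f]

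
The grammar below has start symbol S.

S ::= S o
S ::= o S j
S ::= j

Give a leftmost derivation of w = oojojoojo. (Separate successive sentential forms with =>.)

S => So => oSjo => oSojo => oSoojo => ooSjoojo => ooSojoojo => oojojoojo

S => So   [S ::= S o]
So => oSjo   [S ::= o S j]
oSjo => oSojo   [S ::= S o]
oSojo => oSoojo   [S ::= S o]
oSoojo => ooSjoojo   [S ::= o S j]
ooSjoojo => ooSojoojo   [S ::= S o]
ooSojoojo => oojojoojo   [S ::= j]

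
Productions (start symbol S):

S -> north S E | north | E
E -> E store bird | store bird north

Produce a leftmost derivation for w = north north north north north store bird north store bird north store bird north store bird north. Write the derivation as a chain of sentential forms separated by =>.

S => north S E => north north S E E => north north north S E E E => north north north north S E E E E => north north north north north E E E E => north north north north north store bird north E E E => north north north north north store bird north store bird north E E => north north north north north store bird north store bird north store bird north E => north north north north north store bird north store bird north store bird north store bird north

S => north S E   [S -> north S E]
north S E => north north S E E   [S -> north S E]
north north S E E => north north north S E E E   [S -> north S E]
north north north S E E E => north north north north S E E E E   [S -> north S E]
north north north north S E E E E => north north north north north E E E E   [S -> north]
north north north north north E E E E => north north north north north store bird north E E E   [E -> store bird north]
north north north north north store bird north E E E => north north north north north store bird north store bird north E E   [E -> store bird north]
north north north north north store bird north store bird north E E => north north north north north store bird north store bird north store bird north E   [E -> store bird north]
north north north north north store bird north store bird north store bird north E => north north north north north store bird north store bird north store bird north store bird north   [E -> store bird north]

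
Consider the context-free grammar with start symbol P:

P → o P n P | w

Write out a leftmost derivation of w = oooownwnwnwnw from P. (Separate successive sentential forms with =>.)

P => oPnP => ooPnPnP => oooPnPnPnP => ooooPnPnPnPnP => oooownPnPnPnP => oooownwnPnPnP => oooownwnwnPnP => oooownwnwnwnP => oooownwnwnwnw

P => oPnP   [P → o P n P]
oPnP => ooPnPnP   [P → o P n P]
ooPnPnP => oooPnPnPnP   [P → o P n P]
oooPnPnPnP => ooooPnPnPnPnP   [P → o P n P]
ooooPnPnPnPnP => oooownPnPnPnP   [P → w]
oooownPnPnPnP => oooownwnPnPnP   [P → w]
oooownwnPnPnP => oooownwnwnPnP   [P → w]
oooownwnwnPnP => oooownwnwnwnP   [P → w]
oooownwnwnwnP => oooownwnwnwnw   [P → w]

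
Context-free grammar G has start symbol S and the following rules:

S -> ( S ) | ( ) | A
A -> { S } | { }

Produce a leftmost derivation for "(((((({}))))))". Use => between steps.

S => (S) => ((S)) => (((S))) => ((((S)))) => (((((S))))) => ((((((S)))))) => ((((((A)))))) => (((((({}))))))

S => (S)   [S -> ( S )]
(S) => ((S))   [S -> ( S )]
((S)) => (((S)))   [S -> ( S )]
(((S))) => ((((S))))   [S -> ( S )]
((((S)))) => (((((S)))))   [S -> ( S )]
(((((S))))) => ((((((S))))))   [S -> ( S )]
((((((S)))))) => ((((((A))))))   [S -> A]
((((((A)))))) => (((((({}))))))   [A -> { }]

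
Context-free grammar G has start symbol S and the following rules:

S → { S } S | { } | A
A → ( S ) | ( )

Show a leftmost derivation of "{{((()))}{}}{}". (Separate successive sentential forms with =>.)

S => {S}S => {{S}S}S => {{A}S}S => {{(S)}S}S => {{(A)}S}S => {{((S))}S}S => {{((A))}S}S => {{((()))}S}S => {{((()))}{}}S => {{((()))}{}}{}

S => {S}S   [S → { S } S]
{S}S => {{S}S}S   [S → { S } S]
{{S}S}S => {{A}S}S   [S → A]
{{A}S}S => {{(S)}S}S   [A → ( S )]
{{(S)}S}S => {{(A)}S}S   [S → A]
{{(A)}S}S => {{((S))}S}S   [A → ( S )]
{{((S))}S}S => {{((A))}S}S   [S → A]
{{((A))}S}S => {{((()))}S}S   [A → ( )]
{{((()))}S}S => {{((()))}{}}S   [S → { }]
{{((()))}{}}S => {{((()))}{}}{}   [S → { }]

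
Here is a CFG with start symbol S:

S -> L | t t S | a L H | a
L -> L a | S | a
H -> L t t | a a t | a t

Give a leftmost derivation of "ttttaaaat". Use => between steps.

S => ttS => ttttS => ttttaLH => ttttaaH => ttttaaaat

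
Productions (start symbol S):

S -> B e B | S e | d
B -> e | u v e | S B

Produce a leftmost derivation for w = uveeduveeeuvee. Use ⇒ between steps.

S ⇒ Se   [S -> S e]
Se ⇒ BeBe   [S -> B e B]
BeBe ⇒ uveeBe   [B -> u v e]
uveeBe ⇒ uveeSBe   [B -> S B]
uveeSBe ⇒ uveeBeBBe   [S -> B e B]
uveeBeBBe ⇒ uveeSBeBBe   [B -> S B]
uveeSBeBBe ⇒ uveedBeBBe   [S -> d]
uveedBeBBe ⇒ uveeduveeBBe   [B -> u v e]
uveeduveeBBe ⇒ uveeduveeeBe   [B -> e]
uveeduveeeBe ⇒ uveeduveeeuvee   [B -> u v e]

S⇒Se⇒BeBe⇒uveeBe⇒uveeSBe⇒uveeBeBBe⇒uveeSBeBBe⇒uveedBeBBe⇒uveeduveeBBe⇒uveeduveeeBe⇒uveeduveeeuvee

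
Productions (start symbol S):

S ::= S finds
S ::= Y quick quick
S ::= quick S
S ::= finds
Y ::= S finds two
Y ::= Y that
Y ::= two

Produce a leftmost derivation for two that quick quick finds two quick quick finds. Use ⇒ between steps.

S ⇒ S finds ⇒ Y quick quick finds ⇒ S finds two quick quick finds ⇒ Y quick quick finds two quick quick finds ⇒ Y that quick quick finds two quick quick finds ⇒ two that quick quick finds two quick quick finds

S ⇒ S finds   [S ::= S finds]
S finds ⇒ Y quick quick finds   [S ::= Y quick quick]
Y quick quick finds ⇒ S finds two quick quick finds   [Y ::= S finds two]
S finds two quick quick finds ⇒ Y quick quick finds two quick quick finds   [S ::= Y quick quick]
Y quick quick finds two quick quick finds ⇒ Y that quick quick finds two quick quick finds   [Y ::= Y that]
Y that quick quick finds two quick quick finds ⇒ two that quick quick finds two quick quick finds   [Y ::= two]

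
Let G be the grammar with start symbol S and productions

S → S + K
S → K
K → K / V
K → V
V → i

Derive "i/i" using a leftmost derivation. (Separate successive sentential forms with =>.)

S => K   [S → K]
K => K/V   [K → K / V]
K/V => V/V   [K → V]
V/V => i/V   [V → i]
i/V => i/i   [V → i]

S => K => K/V => V/V => i/V => i/i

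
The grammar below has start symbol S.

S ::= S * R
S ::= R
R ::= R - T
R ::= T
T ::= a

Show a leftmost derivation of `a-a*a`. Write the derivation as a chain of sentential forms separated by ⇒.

S ⇒ S*R   [S ::= S * R]
S*R ⇒ R*R   [S ::= R]
R*R ⇒ R-T*R   [R ::= R - T]
R-T*R ⇒ T-T*R   [R ::= T]
T-T*R ⇒ a-T*R   [T ::= a]
a-T*R ⇒ a-a*R   [T ::= a]
a-a*R ⇒ a-a*T   [R ::= T]
a-a*T ⇒ a-a*a   [T ::= a]

S⇒S*R⇒R*R⇒R-T*R⇒T-T*R⇒a-T*R⇒a-a*R⇒a-a*T⇒a-a*a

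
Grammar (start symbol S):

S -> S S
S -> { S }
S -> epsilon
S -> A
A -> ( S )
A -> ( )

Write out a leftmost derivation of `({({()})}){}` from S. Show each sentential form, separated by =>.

S=>SS=>AS=>(S)S=>({S})S=>({A})S=>({(S)})S=>({({S})})S=>({({A})})S=>({({(S)})})S=>({({()})})S=>({({()})}){S}=>({({()})}){}

S => SS   [S -> S S]
SS => AS   [S -> A]
AS => (S)S   [A -> ( S )]
(S)S => ({S})S   [S -> { S }]
({S})S => ({A})S   [S -> A]
({A})S => ({(S)})S   [A -> ( S )]
({(S)})S => ({({S})})S   [S -> { S }]
({({S})})S => ({({A})})S   [S -> A]
({({A})})S => ({({(S)})})S   [A -> ( S )]
({({(S)})})S => ({({()})})S   [S -> epsilon]
({({()})})S => ({({()})}){S}   [S -> { S }]
({({()})}){S} => ({({()})}){}   [S -> epsilon]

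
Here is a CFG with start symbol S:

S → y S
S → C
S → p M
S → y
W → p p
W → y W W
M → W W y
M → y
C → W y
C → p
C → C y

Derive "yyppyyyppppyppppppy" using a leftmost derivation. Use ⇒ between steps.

S ⇒ yS ⇒ yC ⇒ yWy ⇒ yyWWy ⇒ yyppWy ⇒ yyppyWWy ⇒ yyppyyWWWy ⇒ yyppyyyWWWWy ⇒ yyppyyyppWWWy ⇒ yyppyyyppppWWy ⇒ yyppyyyppppyWWWy ⇒ yyppyyyppppyppWWy ⇒ yyppyyyppppyppppWy ⇒ yyppyyyppppyppppppy

S ⇒ yS   [S → y S]
yS ⇒ yC   [S → C]
yC ⇒ yWy   [C → W y]
yWy ⇒ yyWWy   [W → y W W]
yyWWy ⇒ yyppWy   [W → p p]
yyppWy ⇒ yyppyWWy   [W → y W W]
yyppyWWy ⇒ yyppyyWWWy   [W → y W W]
yyppyyWWWy ⇒ yyppyyyWWWWy   [W → y W W]
yyppyyyWWWWy ⇒ yyppyyyppWWWy   [W → p p]
yyppyyyppWWWy ⇒ yyppyyyppppWWy   [W → p p]
yyppyyyppppWWy ⇒ yyppyyyppppyWWWy   [W → y W W]
yyppyyyppppyWWWy ⇒ yyppyyyppppyppWWy   [W → p p]
yyppyyyppppyppWWy ⇒ yyppyyyppppyppppWy   [W → p p]
yyppyyyppppyppppWy ⇒ yyppyyyppppyppppppy   [W → p p]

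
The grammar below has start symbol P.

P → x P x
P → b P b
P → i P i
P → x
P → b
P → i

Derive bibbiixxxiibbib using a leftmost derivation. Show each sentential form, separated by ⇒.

P⇒bPb⇒biPib⇒bibPbib⇒bibbPbbib⇒bibbiPibbib⇒bibbiiPiibbib⇒bibbiixPxiibbib⇒bibbiixxxiibbib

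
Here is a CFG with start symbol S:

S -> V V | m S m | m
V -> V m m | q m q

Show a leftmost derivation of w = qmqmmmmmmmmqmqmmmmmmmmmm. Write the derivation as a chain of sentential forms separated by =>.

S=>VV=>VmmV=>VmmmmV=>VmmmmmmV=>VmmmmmmmmV=>qmqmmmmmmmmV=>qmqmmmmmmmmVmm=>qmqmmmmmmmmVmmmm=>qmqmmmmmmmmVmmmmmm=>qmqmmmmmmmmVmmmmmmmm=>qmqmmmmmmmmVmmmmmmmmmm=>qmqmmmmmmmmqmqmmmmmmmmmm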